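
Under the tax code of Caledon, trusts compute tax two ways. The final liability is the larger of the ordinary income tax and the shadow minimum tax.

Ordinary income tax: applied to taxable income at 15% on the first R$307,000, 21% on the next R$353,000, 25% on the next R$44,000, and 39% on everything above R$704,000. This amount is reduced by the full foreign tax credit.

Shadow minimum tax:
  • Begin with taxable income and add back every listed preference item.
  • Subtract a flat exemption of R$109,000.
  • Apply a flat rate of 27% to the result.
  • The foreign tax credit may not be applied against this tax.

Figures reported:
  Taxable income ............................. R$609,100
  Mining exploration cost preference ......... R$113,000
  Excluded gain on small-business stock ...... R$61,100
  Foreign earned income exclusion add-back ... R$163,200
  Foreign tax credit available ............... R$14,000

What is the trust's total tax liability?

R$226,098

Shadow minimum tax:
  Adjusted income: R$609,100 + R$113,000 + R$61,100 + R$163,200 = R$946,400
  Less exemption R$109,000 → base R$837,400
  R$837,400 × 27% = R$226,098

Ordinary income tax:
  R$307,000 × 15% = R$46,050
  R$302,100 × 21% = R$63,441
  → R$109,491
  Less foreign tax credit R$14,000 → R$95,491

R$226,098 > R$95,491, so the shadow minimum tax is the binding amount.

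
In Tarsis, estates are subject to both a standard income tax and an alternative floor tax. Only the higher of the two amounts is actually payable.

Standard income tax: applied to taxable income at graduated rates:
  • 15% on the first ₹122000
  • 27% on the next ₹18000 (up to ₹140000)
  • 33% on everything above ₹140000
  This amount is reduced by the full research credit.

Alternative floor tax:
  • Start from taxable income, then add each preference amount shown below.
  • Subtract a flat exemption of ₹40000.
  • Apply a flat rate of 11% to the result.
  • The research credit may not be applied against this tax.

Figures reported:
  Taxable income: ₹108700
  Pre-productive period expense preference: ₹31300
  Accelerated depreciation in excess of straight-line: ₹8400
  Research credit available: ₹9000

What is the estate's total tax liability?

Standard income tax:
  ₹108700 × 15% = ₹16305
  Less research credit ₹9000 → ₹7305

Alternative floor tax:
  Adjusted income: ₹108700 + ₹31300 + ₹8400 = ₹148400
  Less exemption ₹40000 → base ₹108400
  ₹108400 × 11% = ₹11924

₹11924 > ₹7305, so the alternative floor tax is the binding amount.

₹11924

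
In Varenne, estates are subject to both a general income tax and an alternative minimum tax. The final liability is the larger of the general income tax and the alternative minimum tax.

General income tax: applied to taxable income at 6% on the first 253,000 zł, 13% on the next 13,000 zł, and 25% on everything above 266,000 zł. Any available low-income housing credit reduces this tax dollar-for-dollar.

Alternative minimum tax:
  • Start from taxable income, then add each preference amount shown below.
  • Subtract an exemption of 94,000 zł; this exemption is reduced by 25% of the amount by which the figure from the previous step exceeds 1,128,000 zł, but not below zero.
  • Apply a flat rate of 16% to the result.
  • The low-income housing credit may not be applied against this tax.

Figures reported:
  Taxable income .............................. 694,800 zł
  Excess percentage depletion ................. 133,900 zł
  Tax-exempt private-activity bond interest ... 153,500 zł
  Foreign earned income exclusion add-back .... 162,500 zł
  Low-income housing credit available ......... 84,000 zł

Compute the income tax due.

168,780 zł

Alternative minimum tax:
  Adjusted income: 694,800 zł + 133,900 zł + 153,500 zł + 162,500 zł = 1,144,700 zł
  Exemption: 94,000 zł − 25% × (1,144,700 zł − 1,128,000 zł) = 94,000 zł − 4,175 zł = 89,825 zł
  Base: 1,144,700 zł − 89,825 zł = 1,054,875 zł
  1,054,875 zł × 16% = 168,780 zł

General income tax:
  253,000 zł × 6% = 15,180 zł
  13,000 zł × 13% = 1,690 zł
  428,800 zł × 25% = 107,200 zł
  → 124,070 zł
  Less low-income housing credit 84,000 zł → 40,070 zł

168,780 zł > 40,070 zł, so the alternative minimum tax is the binding amount.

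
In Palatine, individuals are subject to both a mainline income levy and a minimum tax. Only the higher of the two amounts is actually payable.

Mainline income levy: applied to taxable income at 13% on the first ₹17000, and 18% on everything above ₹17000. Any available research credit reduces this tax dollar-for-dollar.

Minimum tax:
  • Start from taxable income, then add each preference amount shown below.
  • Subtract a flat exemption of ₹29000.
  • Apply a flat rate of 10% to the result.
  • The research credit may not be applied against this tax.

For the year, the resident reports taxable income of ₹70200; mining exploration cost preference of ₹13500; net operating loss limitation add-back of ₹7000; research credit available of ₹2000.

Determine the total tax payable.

₹9786

Mainline income levy:
  ₹17000 × 13% = ₹2210
  ₹53200 × 18% = ₹9576
  → ₹11786
  Less research credit ₹2000 → ₹9786

Minimum tax:
  Adjusted income: ₹70200 + ₹13500 + ₹7000 = ₹90700
  Less exemption ₹29000 → base ₹61700
  ₹61700 × 10% = ₹6170

₹9786 > ₹6170, so the mainline income levy governs.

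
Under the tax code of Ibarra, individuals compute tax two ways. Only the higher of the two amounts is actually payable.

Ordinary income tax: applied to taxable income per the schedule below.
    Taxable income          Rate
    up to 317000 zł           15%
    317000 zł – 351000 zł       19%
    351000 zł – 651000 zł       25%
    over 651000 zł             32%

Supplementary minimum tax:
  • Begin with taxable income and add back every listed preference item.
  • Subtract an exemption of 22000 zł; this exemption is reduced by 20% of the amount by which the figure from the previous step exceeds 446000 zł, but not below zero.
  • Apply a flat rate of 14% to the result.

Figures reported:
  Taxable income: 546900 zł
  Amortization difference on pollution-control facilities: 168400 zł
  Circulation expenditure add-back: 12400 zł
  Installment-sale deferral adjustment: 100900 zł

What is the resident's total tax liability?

116004 zł

Ordinary income tax:
  317000 zł × 15% = 47550 zł
  34000 zł × 19% = 6460 zł
  195900 zł × 25% = 48975 zł
  → 102985 zł

Supplementary minimum tax:
  Adjusted income: 546900 zł + 168400 zł + 12400 zł + 100900 zł = 828600 zł
  Exemption: 20% × (828600 zł − 446000 zł) = 76520 zł ≥ 22000 zł, so the exemption is fully phased out
  Base: 828600 zł − 0 zł = 828600 zł
  828600 zł × 14% = 116004 zł

116004 zł > 102985 zł, so the supplementary minimum tax is the binding amount.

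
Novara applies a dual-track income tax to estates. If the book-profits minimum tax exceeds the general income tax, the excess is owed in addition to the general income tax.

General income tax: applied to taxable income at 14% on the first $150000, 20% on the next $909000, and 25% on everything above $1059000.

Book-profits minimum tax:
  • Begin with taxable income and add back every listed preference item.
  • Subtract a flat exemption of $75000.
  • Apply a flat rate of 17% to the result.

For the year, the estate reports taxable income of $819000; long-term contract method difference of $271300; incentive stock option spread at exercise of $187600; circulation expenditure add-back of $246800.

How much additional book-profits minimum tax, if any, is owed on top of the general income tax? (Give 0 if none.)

General income tax:
  $150000 × 14% = $21000
  $669000 × 20% = $133800
  → $154800

Book-profits minimum tax:
  Adjusted income: $819000 + $271300 + $187600 + $246800 = $1524700
  Less exemption $75000 → base $1449700
  $1449700 × 17% = $246449

Excess of book-profits minimum tax over general income tax: $246449 − $154800 = $91649.

$91649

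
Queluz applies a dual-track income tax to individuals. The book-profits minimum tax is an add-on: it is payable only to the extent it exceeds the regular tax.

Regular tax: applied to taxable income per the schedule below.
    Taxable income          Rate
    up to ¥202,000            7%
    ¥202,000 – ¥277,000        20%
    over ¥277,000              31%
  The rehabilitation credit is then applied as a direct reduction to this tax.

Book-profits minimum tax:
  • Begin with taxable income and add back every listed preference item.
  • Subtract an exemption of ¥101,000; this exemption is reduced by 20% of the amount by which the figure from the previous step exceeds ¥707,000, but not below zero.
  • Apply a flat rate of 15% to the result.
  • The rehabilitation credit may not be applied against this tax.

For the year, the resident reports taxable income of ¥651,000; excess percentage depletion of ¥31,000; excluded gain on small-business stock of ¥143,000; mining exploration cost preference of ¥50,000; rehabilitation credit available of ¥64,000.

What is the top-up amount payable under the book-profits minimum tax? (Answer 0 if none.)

Book-profits minimum tax:
  Adjusted income: ¥651,000 + ¥31,000 + ¥143,000 + ¥50,000 = ¥875,000
  Exemption: ¥101,000 − 20% × (¥875,000 − ¥707,000) = ¥101,000 − ¥33,600 = ¥67,400
  Base: ¥875,000 − ¥67,400 = ¥807,600
  ¥807,600 × 15% = ¥121,140

Regular tax:
  ¥202,000 × 7% = ¥14,140
  ¥75,000 × 20% = ¥15,000
  ¥374,000 × 31% = ¥115,940
  → ¥145,080
  Less rehabilitation credit ¥64,000 → ¥81,080

Excess of book-profits minimum tax over regular tax: ¥121,140 − ¥81,080 = ¥40,060.

¥40,060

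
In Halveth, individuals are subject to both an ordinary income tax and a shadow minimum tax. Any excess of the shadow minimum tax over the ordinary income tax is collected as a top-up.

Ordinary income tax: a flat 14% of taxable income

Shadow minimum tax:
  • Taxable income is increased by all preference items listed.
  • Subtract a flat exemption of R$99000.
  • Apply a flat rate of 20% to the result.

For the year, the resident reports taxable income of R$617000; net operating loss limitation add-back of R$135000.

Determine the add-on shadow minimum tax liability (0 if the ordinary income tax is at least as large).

Shadow minimum tax:
  Adjusted income: R$617000 + R$135000 = R$752000
  Less exemption R$99000 → base R$653000
  R$653000 × 20% = R$130600

Ordinary income tax:
  R$617000 × 14% = R$86380

Excess of shadow minimum tax over ordinary income tax: R$130600 − R$86380 = R$44220.

R$44220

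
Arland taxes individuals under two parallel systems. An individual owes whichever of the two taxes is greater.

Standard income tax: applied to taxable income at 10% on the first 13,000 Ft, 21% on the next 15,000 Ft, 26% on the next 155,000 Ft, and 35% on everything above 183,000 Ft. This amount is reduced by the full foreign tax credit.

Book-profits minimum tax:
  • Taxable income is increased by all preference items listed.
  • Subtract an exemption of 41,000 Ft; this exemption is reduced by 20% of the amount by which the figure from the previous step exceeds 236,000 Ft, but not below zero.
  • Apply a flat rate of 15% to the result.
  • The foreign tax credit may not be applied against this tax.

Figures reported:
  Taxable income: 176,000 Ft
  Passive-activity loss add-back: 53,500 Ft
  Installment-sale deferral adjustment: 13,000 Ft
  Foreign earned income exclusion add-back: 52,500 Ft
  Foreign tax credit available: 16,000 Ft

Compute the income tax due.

39,870 Ft

Standard income tax:
  13,000 Ft × 10% = 1,300 Ft
  15,000 Ft × 21% = 3,150 Ft
  148,000 Ft × 26% = 38,480 Ft
  → 42,930 Ft
  Less foreign tax credit 16,000 Ft → 26,930 Ft

Book-profits minimum tax:
  Adjusted income: 176,000 Ft + 53,500 Ft + 13,000 Ft + 52,500 Ft = 295,000 Ft
  Exemption: 41,000 Ft − 20% × (295,000 Ft − 236,000 Ft) = 41,000 Ft − 11,800 Ft = 29,200 Ft
  Base: 295,000 Ft − 29,200 Ft = 265,800 Ft
  265,800 Ft × 15% = 39,870 Ft

39,870 Ft > 26,930 Ft, so the book-profits minimum tax is the binding amount.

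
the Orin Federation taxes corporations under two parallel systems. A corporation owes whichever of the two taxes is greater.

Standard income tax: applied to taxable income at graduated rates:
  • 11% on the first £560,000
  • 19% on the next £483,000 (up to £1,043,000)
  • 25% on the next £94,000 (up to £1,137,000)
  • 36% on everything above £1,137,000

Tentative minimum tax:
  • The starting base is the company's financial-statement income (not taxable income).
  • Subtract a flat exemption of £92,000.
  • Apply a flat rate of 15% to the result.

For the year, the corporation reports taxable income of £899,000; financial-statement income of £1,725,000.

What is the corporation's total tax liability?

£244,950

Tentative minimum tax:
  Base (financial-statement income): £1,725,000
  Less exemption £92,000 → base £1,633,000
  £1,633,000 × 15% = £244,950

Standard income tax:
  £560,000 × 11% = £61,600
  £339,000 × 19% = £64,410
  → £126,010

£244,950 > £126,010, so the tentative minimum tax is the binding amount.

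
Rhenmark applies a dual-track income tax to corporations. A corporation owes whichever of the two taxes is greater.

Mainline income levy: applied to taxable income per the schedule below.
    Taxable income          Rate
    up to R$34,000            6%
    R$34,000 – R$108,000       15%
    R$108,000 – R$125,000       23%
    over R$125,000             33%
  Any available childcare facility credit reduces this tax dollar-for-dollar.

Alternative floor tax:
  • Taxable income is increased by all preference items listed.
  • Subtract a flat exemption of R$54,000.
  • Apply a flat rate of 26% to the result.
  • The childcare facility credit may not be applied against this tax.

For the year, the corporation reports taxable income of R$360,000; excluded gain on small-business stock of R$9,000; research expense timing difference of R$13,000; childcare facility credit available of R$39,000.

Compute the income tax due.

Alternative floor tax:
  Adjusted income: R$360,000 + R$9,000 + R$13,000 = R$382,000
  Less exemption R$54,000 → base R$328,000
  R$328,000 × 26% = R$85,280

Mainline income levy:
  R$34,000 × 6% = R$2,040
  R$74,000 × 15% = R$11,100
  R$17,000 × 23% = R$3,910
  R$235,000 × 33% = R$77,550
  → R$94,600
  Less childcare facility credit R$39,000 → R$55,600

R$85,280 > R$55,600, so the alternative floor tax is the binding amount.

R$85,280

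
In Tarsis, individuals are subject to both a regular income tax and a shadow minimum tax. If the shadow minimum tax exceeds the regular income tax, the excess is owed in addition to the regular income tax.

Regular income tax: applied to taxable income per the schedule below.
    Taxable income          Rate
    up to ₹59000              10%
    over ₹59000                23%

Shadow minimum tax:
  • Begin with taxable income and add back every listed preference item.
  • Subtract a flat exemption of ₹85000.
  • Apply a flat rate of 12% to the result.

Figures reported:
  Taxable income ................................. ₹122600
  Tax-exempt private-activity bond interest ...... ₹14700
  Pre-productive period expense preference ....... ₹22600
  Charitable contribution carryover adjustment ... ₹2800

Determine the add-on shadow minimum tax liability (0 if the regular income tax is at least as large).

Regular income tax:
  ₹59000 × 10% = ₹5900
  ₹63600 × 23% = ₹14628
  → ₹20528

Shadow minimum tax:
  Adjusted income: ₹122600 + ₹14700 + ₹22600 + ₹2800 = ₹162700
  Less exemption ₹85000 → base ₹77700
  ₹77700 × 12% = ₹9324

₹9324 ≤ ₹20528, so no add-on is due.

₹0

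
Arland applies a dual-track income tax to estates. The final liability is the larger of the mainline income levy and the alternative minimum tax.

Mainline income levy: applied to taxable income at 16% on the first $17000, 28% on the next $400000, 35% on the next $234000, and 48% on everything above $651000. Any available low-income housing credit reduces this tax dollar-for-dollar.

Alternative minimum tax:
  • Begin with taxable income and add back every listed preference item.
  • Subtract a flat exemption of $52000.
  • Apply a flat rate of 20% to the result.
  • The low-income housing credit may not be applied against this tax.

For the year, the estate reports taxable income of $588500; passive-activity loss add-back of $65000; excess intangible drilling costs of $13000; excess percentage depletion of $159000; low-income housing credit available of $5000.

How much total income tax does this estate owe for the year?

$169745

Alternative minimum tax:
  Adjusted income: $588500 + $65000 + $13000 + $159000 = $825500
  Less exemption $52000 → base $773500
  $773500 × 20% = $154700

Mainline income levy:
  $17000 × 16% = $2720
  $400000 × 28% = $112000
  $171500 × 35% = $60025
  → $174745
  Less low-income housing credit $5000 → $169745

$169745 > $154700, so the mainline income levy governs.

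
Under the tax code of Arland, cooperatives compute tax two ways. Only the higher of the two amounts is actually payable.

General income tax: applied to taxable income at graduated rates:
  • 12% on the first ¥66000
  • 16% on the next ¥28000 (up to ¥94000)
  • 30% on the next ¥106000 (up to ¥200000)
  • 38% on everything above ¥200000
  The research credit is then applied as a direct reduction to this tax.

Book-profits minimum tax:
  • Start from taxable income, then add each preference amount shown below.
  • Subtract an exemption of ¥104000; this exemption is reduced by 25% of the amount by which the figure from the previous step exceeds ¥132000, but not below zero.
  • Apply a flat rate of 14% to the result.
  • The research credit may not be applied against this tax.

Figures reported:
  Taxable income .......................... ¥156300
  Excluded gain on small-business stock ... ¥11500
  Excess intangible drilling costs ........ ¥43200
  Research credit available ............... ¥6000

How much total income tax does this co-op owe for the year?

¥25090

Book-profits minimum tax:
  Adjusted income: ¥156300 + ¥11500 + ¥43200 = ¥211000
  Exemption: ¥104000 − 25% × (¥211000 − ¥132000) = ¥104000 − ¥19750 = ¥84250
  Base: ¥211000 − ¥84250 = ¥126750
  ¥126750 × 14% = ¥17745

General income tax:
  ¥66000 × 12% = ¥7920
  ¥28000 × 16% = ¥4480
  ¥62300 × 30% = ¥18690
  → ¥31090
  Less research credit ¥6000 → ¥25090

¥25090 > ¥17745, so the general income tax governs.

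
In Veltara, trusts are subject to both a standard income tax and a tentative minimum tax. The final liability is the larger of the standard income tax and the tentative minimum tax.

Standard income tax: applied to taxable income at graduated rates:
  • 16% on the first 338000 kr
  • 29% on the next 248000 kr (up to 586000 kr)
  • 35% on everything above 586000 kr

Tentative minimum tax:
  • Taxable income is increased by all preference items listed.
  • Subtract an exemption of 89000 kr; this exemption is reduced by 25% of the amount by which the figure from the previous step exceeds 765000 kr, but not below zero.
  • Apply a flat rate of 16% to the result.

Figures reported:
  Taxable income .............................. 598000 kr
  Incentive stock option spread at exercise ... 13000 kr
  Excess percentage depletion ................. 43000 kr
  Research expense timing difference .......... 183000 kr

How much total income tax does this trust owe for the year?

Tentative minimum tax:
  Adjusted income: 598000 kr + 13000 kr + 43000 kr + 183000 kr = 837000 kr
  Exemption: 89000 kr − 25% × (837000 kr − 765000 kr) = 89000 kr − 18000 kr = 71000 kr
  Base: 837000 kr − 71000 kr = 766000 kr
  766000 kr × 16% = 122560 kr

Standard income tax:
  338000 kr × 16% = 54080 kr
  248000 kr × 29% = 71920 kr
  12000 kr × 35% = 4200 kr
  → 130200 kr

130200 kr > 122560 kr, so the standard income tax governs.

130200 kr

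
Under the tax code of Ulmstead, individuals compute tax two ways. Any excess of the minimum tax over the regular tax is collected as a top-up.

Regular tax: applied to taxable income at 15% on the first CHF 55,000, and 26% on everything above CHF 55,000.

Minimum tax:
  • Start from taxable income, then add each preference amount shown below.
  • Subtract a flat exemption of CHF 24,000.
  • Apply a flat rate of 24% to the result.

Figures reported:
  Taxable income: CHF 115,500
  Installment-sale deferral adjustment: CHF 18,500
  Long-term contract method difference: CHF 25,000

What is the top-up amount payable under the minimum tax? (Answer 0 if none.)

CHF 8,420

Regular tax:
  CHF 55,000 × 15% = CHF 8,250
  CHF 60,500 × 26% = CHF 15,730
  → CHF 23,980

Minimum tax:
  Adjusted income: CHF 115,500 + CHF 18,500 + CHF 25,000 = CHF 159,000
  Less exemption CHF 24,000 → base CHF 135,000
  CHF 135,000 × 24% = CHF 32,400

Excess of minimum tax over regular tax: CHF 32,400 − CHF 23,980 = CHF 8,420.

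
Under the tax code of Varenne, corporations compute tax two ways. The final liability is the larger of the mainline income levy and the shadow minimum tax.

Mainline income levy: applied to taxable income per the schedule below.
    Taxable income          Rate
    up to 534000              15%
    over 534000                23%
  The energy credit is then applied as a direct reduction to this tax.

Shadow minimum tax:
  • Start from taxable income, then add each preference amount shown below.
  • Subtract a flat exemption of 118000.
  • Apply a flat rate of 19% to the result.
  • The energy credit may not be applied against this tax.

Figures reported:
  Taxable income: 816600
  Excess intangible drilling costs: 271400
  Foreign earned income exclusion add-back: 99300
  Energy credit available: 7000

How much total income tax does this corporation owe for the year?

Shadow minimum tax:
  Adjusted income: 816600 + 271400 + 99300 = 1187300
  Less exemption 118000 → base 1069300
  1069300 × 19% = 203167

Mainline income levy:
  534000 × 15% = 80100
  282600 × 23% = 64998
  → 145098
  Less energy credit 7000 → 138098

203167 > 138098, so the shadow minimum tax is the binding amount.

203167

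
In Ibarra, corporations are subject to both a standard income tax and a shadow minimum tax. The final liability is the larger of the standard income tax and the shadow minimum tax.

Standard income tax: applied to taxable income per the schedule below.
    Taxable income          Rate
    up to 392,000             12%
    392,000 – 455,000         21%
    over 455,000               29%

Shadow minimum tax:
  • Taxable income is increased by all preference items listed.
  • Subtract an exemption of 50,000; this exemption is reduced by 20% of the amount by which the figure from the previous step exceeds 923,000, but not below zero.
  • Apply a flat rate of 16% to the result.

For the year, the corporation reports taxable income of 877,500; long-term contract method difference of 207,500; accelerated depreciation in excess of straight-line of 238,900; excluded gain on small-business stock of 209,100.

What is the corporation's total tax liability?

Standard income tax:
  392,000 × 12% = 47,040
  63,000 × 21% = 13,230
  422,500 × 29% = 122,525
  → 182,795

Shadow minimum tax:
  Adjusted income: 877,500 + 207,500 + 238,900 + 209,100 = 1,533,000
  Exemption: 20% × (1,533,000 − 923,000) = 122,000 ≥ 50,000, so the exemption is fully phased out
  Base: 1,533,000 − 0 = 1,533,000
  1,533,000 × 16% = 245,280

245,280 > 182,795, so the shadow minimum tax is the binding amount.

245,280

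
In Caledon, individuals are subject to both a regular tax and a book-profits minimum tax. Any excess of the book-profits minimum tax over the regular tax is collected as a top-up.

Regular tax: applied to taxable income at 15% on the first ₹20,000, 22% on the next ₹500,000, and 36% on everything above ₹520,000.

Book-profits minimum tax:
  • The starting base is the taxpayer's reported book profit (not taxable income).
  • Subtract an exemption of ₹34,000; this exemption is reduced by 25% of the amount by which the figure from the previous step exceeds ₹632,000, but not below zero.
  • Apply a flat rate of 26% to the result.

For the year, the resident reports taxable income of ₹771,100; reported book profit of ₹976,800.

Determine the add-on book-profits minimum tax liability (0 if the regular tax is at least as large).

Book-profits minimum tax:
  Base (reported book profit): ₹976,800
  Exemption: 25% × (₹976,800 − ₹632,000) = ₹86,200 ≥ ₹34,000, so the exemption is fully phased out
  Base: ₹976,800 − ₹0 = ₹976,800
  ₹976,800 × 26% = ₹253,968

Regular tax:
  ₹20,000 × 15% = ₹3,000
  ₹500,000 × 22% = ₹110,000
  ₹251,100 × 36% = ₹90,396
  → ₹203,396

Excess of book-profits minimum tax over regular tax: ₹253,968 − ₹203,396 = ₹50,572.

₹50,572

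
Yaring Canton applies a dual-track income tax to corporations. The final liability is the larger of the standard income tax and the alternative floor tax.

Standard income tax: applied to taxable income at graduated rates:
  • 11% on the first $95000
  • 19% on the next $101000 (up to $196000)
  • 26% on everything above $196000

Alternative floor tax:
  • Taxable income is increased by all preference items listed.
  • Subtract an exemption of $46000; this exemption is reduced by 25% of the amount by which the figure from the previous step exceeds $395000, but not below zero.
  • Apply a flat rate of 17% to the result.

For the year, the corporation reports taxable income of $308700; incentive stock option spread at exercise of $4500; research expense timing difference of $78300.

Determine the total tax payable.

Alternative floor tax:
  Adjusted income: $308700 + $4500 + $78300 = $391500
  Exemption: $391500 ≤ $395000, so full $46000 applies
  Base: $391500 − $46000 = $345500
  $345500 × 17% = $58735

Standard income tax:
  $95000 × 11% = $10450
  $101000 × 19% = $19190
  $112700 × 26% = $29302
  → $58942

$58942 > $58735, so the standard income tax governs.

$58942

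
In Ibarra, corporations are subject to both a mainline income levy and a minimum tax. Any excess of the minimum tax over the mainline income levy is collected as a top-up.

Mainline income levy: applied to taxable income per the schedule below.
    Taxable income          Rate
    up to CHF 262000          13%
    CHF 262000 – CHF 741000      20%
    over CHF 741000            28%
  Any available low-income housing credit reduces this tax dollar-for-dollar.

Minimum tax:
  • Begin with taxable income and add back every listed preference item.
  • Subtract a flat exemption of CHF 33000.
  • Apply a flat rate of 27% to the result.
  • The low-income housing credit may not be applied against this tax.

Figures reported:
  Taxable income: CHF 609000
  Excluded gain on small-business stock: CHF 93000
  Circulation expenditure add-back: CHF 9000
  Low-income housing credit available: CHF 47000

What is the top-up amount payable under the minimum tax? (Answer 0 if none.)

CHF 126600

Minimum tax:
  Adjusted income: CHF 609000 + CHF 93000 + CHF 9000 = CHF 711000
  Less exemption CHF 33000 → base CHF 678000
  CHF 678000 × 27% = CHF 183060

Mainline income levy:
  CHF 262000 × 13% = CHF 34060
  CHF 347000 × 20% = CHF 69400
  → CHF 103460
  Less low-income housing credit CHF 47000 → CHF 56460

Excess of minimum tax over mainline income levy: CHF 183060 − CHF 56460 = CHF 126600.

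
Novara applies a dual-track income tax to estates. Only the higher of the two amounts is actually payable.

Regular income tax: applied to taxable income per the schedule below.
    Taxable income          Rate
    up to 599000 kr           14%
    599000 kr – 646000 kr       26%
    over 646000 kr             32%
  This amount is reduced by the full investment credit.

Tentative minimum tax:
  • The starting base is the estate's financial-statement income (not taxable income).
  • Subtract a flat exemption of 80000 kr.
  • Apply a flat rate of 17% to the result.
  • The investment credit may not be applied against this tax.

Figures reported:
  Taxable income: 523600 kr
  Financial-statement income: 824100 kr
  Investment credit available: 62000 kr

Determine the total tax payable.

Regular income tax:
  523600 kr × 14% = 73304 kr
  Less investment credit 62000 kr → 11304 kr

Tentative minimum tax:
  Base (financial-statement income): 824100 kr
  Less exemption 80000 kr → base 744100 kr
  744100 kr × 17% = 126497 kr

126497 kr > 11304 kr, so the tentative minimum tax is the binding amount.

126497 kr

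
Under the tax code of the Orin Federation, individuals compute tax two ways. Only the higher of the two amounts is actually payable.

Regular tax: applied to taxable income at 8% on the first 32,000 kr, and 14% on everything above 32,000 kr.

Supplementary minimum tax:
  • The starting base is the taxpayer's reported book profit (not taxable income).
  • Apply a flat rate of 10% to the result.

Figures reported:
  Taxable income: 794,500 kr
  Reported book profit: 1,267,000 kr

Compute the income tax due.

126,700 kr

Supplementary minimum tax:
  Base (reported book profit): 1,267,000 kr
  1,267,000 kr × 10% = 126,700 kr

Regular tax:
  32,000 kr × 8% = 2,560 kr
  762,500 kr × 14% = 106,750 kr
  → 109,310 kr

126,700 kr > 109,310 kr, so the supplementary minimum tax is the binding amount.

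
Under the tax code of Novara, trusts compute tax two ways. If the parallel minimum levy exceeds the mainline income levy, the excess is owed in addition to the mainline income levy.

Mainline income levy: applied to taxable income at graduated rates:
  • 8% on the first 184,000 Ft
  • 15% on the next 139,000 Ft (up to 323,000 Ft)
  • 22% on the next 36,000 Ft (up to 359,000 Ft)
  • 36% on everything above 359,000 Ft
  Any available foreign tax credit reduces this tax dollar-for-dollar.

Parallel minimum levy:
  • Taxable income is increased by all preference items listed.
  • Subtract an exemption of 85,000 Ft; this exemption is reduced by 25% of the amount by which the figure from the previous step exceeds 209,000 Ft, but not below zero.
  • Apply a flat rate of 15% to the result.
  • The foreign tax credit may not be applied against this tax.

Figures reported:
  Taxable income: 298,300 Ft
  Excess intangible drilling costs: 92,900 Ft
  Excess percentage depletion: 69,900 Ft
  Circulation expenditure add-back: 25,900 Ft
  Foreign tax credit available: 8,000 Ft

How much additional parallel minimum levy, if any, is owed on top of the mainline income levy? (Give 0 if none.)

46,860 Ft

Parallel minimum levy:
  Adjusted income: 298,300 Ft + 92,900 Ft + 69,900 Ft + 25,900 Ft = 487,000 Ft
  Exemption: 85,000 Ft − 25% × (487,000 Ft − 209,000 Ft) = 85,000 Ft − 69,500 Ft = 15,500 Ft
  Base: 487,000 Ft − 15,500 Ft = 471,500 Ft
  471,500 Ft × 15% = 70,725 Ft

Mainline income levy:
  184,000 Ft × 8% = 14,720 Ft
  114,300 Ft × 15% = 17,145 Ft
  → 31,865 Ft
  Less foreign tax credit 8,000 Ft → 23,865 Ft

Excess of parallel minimum levy over mainline income levy: 70,725 Ft − 23,865 Ft = 46,860 Ft.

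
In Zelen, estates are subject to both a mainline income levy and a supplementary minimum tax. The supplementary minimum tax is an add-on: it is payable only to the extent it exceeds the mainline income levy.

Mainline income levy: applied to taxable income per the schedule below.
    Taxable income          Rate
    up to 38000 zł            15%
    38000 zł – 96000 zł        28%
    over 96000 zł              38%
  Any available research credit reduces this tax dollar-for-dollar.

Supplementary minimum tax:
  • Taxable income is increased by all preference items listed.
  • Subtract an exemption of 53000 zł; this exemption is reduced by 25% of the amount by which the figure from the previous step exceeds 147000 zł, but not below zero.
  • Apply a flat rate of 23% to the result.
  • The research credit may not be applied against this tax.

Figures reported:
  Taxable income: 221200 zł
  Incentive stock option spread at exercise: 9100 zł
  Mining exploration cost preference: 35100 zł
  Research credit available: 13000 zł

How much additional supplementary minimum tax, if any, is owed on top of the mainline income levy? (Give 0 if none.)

Mainline income levy:
  38000 zł × 15% = 5700 zł
  58000 zł × 28% = 16240 zł
  125200 zł × 38% = 47576 zł
  → 69516 zł
  Less research credit 13000 zł → 56516 zł

Supplementary minimum tax:
  Adjusted income: 221200 zł + 9100 zł + 35100 zł = 265400 zł
  Exemption: 53000 zł − 25% × (265400 zł − 147000 zł) = 53000 zł − 29600 zł = 23400 zł
  Base: 265400 zł − 23400 zł = 242000 zł
  242000 zł × 23% = 55660 zł

55660 zł ≤ 56516 zł, so no add-on is due.

0 zł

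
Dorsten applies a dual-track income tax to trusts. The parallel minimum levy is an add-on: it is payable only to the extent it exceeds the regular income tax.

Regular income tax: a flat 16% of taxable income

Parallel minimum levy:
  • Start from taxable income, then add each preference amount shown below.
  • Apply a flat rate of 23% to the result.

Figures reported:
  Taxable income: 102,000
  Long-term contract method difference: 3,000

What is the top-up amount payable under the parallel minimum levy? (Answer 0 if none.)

7,830

Parallel minimum levy:
  Adjusted income: 102,000 + 3,000 = 105,000
  105,000 × 23% = 24,150

Regular income tax:
  102,000 × 16% = 16,320

Excess of parallel minimum levy over regular income tax: 24,150 − 16,320 = 7,830.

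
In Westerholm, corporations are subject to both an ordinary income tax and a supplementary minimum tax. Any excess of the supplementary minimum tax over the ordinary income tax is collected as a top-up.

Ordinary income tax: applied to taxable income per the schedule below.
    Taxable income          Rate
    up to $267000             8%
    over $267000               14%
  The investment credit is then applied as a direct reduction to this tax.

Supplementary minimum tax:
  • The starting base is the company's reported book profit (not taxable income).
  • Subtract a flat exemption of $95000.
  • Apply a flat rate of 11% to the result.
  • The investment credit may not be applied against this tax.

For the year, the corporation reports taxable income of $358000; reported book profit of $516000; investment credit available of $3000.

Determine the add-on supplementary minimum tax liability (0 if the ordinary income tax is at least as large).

Ordinary income tax:
  $267000 × 8% = $21360
  $91000 × 14% = $12740
  → $34100
  Less investment credit $3000 → $31100

Supplementary minimum tax:
  Base (reported book profit): $516000
  Less exemption $95000 → base $421000
  $421000 × 11% = $46310

Excess of supplementary minimum tax over ordinary income tax: $46310 − $31100 = $15210.

$15210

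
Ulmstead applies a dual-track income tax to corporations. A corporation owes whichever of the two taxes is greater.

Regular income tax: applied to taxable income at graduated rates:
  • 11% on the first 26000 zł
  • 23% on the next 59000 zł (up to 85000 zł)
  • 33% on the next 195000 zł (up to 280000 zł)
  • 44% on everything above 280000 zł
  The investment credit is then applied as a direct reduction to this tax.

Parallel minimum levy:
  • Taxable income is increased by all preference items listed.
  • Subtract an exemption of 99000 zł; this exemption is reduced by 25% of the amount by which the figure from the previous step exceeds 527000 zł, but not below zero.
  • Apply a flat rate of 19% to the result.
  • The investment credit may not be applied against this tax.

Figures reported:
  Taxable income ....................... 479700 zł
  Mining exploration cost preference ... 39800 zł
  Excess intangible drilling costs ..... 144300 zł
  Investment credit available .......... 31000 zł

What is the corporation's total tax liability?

137648 zł

Parallel minimum levy:
  Adjusted income: 479700 zł + 39800 zł + 144300 zł = 663800 zł
  Exemption: 99000 zł − 25% × (663800 zł − 527000 zł) = 99000 zł − 34200 zł = 64800 zł
  Base: 663800 zł − 64800 zł = 599000 zł
  599000 zł × 19% = 113810 zł

Regular income tax:
  26000 zł × 11% = 2860 zł
  59000 zł × 23% = 13570 zł
  195000 zł × 33% = 64350 zł
  199700 zł × 44% = 87868 zł
  → 168648 zł
  Less investment credit 31000 zł → 137648 zł

137648 zł > 113810 zł, so the regular income tax governs.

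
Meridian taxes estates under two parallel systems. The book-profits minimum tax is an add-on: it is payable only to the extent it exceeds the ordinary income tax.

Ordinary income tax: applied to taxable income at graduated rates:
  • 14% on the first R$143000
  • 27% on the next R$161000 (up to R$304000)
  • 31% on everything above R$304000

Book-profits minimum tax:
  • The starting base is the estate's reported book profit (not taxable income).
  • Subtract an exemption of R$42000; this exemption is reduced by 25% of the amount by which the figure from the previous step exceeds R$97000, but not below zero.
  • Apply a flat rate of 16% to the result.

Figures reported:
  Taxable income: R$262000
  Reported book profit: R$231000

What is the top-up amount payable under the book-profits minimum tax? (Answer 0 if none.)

Book-profits minimum tax:
  Base (reported book profit): R$231000
  Exemption: R$42000 − 25% × (R$231000 − R$97000) = R$42000 − R$33500 = R$8500
  Base: R$231000 − R$8500 = R$222500
  R$222500 × 16% = R$35600

Ordinary income tax:
  R$143000 × 14% = R$20020
  R$119000 × 27% = R$32130
  → R$52150

R$35600 ≤ R$52150, so no add-on is due.

R$0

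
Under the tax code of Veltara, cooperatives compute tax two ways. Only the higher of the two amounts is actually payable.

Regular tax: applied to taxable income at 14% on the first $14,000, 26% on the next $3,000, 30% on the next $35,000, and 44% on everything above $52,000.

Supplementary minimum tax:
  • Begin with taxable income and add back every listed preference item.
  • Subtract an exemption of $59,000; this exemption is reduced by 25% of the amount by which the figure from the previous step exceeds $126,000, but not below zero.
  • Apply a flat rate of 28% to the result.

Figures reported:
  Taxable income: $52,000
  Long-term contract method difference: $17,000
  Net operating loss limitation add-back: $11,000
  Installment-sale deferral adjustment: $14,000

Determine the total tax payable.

$13,240

Regular tax:
  $14,000 × 14% = $1,960
  $3,000 × 26% = $780
  $35,000 × 30% = $10,500
  → $13,240

Supplementary minimum tax:
  Adjusted income: $52,000 + $17,000 + $11,000 + $14,000 = $94,000
  Exemption: $94,000 ≤ $126,000, so full $59,000 applies
  Base: $94,000 − $59,000 = $35,000
  $35,000 × 28% = $9,800

$13,240 > $9,800, so the regular tax governs.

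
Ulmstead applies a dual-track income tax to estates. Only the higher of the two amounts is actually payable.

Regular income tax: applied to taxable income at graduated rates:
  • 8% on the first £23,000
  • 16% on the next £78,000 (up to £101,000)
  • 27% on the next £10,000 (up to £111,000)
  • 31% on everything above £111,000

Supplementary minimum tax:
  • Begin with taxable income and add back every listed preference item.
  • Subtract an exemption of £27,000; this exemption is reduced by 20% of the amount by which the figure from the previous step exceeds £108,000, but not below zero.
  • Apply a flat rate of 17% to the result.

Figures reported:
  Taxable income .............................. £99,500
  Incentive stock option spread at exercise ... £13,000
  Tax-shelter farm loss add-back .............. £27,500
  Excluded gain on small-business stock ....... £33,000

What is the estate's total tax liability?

£27,030

Regular income tax:
  £23,000 × 8% = £1,840
  £76,500 × 16% = £12,240
  → £14,080

Supplementary minimum tax:
  Adjusted income: £99,500 + £13,000 + £27,500 + £33,000 = £173,000
  Exemption: £27,000 − 20% × (£173,000 − £108,000) = £27,000 − £13,000 = £14,000
  Base: £173,000 − £14,000 = £159,000
  £159,000 × 17% = £27,030

£27,030 > £14,080, so the supplementary minimum tax is the binding amount.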